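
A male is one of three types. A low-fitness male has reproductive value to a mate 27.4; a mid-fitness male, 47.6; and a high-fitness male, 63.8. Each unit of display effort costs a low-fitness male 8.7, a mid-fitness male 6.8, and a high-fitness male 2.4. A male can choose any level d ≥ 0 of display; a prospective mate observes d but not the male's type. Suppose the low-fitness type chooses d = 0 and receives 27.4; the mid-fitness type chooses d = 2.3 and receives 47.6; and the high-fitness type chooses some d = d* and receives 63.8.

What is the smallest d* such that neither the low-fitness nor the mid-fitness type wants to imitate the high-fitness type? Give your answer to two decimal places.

Mid-fitness type (on-path payoff 47.6 − 6.8×2.3 = 31.96) won't mimic when 31.96 ≥ 63.8 − 6.8·d*, i.e. d* ≥ 4.68.
Low-fitness type (on-path payoff 27.4) won't mimic when 27.4 ≥ 63.8 − 8.7·d*, i.e. d* ≥ 4.18.
Both must hold, so d* = max(4.18, 4.68) = 4.68. The mid-fitness type's constraint binds.

4.68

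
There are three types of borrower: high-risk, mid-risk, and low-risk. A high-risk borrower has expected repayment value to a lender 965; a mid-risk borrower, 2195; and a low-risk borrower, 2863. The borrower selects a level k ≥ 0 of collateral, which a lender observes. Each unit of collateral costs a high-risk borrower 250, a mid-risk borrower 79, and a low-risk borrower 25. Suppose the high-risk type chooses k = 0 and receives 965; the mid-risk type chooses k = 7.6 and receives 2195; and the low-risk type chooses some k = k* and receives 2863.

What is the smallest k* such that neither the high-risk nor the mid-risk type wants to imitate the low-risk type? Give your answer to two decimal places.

Mid-risk type (on-path payoff 2195 − 79×7.6 = 1594.6) won't mimic when 1594.6 ≥ 2863 − 79·k*, i.e. k* ≥ 16.06.
High-risk type (on-path payoff 965) won't mimic when 965 ≥ 2863 − 250·k*, i.e. k* ≥ 7.59.
Both must hold, so k* = max(7.59, 16.06) = 16.06. The mid-risk type's constraint binds.

16.06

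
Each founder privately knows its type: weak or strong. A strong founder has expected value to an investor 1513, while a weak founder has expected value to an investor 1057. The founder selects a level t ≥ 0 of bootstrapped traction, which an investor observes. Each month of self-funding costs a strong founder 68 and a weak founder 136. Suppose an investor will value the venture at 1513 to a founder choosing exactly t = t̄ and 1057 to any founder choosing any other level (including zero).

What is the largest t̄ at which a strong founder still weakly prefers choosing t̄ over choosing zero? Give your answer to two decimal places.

6.71

Choosing t̄ yields the strong type 1513 − 68·t̄; choosing zero yields 1057.
The strong type is indifferent at 1513 − 68·t̄ = 1057, i.e. t̄ = (1513 − 1057) / 68 ≈ 6.71.
For any t̄ above 6.71 the strong type would rather pool at zero, so separation collapses.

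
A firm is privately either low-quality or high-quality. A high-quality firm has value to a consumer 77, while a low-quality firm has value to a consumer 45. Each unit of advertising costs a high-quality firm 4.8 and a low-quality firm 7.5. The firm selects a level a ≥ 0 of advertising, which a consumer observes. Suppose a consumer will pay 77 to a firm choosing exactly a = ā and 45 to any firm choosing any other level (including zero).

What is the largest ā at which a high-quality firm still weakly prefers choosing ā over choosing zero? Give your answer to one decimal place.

Choosing ā yields the high-quality type 77 − 4.8·ā; choosing zero yields 45.
The high-quality type is indifferent at 77 − 4.8·ā = 45, i.e. ā = (77 − 45) / 4.8 ≈ 6.7.
For any ā above 6.7 the high-quality type would rather pool at zero, so separation collapses.

6.7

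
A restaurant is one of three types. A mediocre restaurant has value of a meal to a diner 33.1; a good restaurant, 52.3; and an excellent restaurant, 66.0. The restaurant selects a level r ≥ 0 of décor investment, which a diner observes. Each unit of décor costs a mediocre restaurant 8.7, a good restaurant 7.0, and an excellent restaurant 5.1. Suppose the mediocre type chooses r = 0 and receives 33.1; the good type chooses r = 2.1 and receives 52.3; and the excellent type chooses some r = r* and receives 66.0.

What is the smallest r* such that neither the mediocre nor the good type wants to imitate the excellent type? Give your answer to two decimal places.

Good type (on-path payoff 52.3 − 7.0×2.1 = 37.6) won't mimic when 37.6 ≥ 66.0 − 7.0·r*, i.e. r* ≥ 4.06.
Mediocre type (on-path payoff 33.1) won't mimic when 33.1 ≥ 66.0 − 8.7·r*, i.e. r* ≥ 3.78.
Both must hold, so r* = max(3.78, 4.06) = 4.06. The good type's constraint binds.

4.06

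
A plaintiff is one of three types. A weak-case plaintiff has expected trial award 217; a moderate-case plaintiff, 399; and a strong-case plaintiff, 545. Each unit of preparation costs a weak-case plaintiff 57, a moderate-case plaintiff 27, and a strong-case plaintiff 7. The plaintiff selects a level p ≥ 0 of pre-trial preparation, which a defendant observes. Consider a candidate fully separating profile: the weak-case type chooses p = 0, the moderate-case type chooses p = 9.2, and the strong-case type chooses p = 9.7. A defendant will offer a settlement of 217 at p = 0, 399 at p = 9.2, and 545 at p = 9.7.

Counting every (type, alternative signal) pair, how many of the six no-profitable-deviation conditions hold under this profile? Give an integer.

4

Moderate-case (own payoff 399 − 27×9.2 = 150.6): to p=0 gives 217 → profitable ✗; to p=9.7 gives 545 − 27×9.7 = 283.1 → profitable ✗.
Weak-case (own payoff 217): to p=9.2 gives 399 − 57×9.2 = -125.4 → no gain ✓; to p=9.7 gives 545 − 57×9.7 = -7.9 → no gain ✓.
Strong-case (own payoff 545 − 7×9.7 = 477.1): to p=0 gives 217 → no gain ✓; to p=9.2 gives 399 − 7×9.2 = 334.6 → no gain ✓.
4 of the 6 constraints hold; not an equilibrium.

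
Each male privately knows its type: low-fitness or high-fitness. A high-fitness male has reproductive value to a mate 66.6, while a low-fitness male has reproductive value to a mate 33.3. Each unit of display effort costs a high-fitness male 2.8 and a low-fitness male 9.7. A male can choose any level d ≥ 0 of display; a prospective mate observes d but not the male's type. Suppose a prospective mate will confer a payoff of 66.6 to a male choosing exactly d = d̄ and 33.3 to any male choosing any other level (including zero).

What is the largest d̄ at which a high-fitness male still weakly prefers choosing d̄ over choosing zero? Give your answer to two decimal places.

11.89

Choosing d̄ yields the high-fitness type 66.6 − 2.8·d̄; choosing zero yields 33.3.
The high-fitness type is indifferent at 66.6 − 2.8·d̄ = 33.3, i.e. d̄ = (66.6 − 33.3) / 2.8 ≈ 11.89.
For any d̄ above 11.89 the high-fitness type would rather pool at zero, so separation collapses.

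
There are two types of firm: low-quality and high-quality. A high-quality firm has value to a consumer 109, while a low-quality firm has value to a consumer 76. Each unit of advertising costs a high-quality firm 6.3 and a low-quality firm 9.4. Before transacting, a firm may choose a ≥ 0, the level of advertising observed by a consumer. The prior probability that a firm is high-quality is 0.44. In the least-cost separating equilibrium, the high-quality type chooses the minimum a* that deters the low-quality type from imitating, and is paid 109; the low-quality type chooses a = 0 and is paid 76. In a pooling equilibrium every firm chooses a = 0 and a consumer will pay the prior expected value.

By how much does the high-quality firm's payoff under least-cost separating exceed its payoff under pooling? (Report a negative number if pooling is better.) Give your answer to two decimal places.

-3.64

Least-cost separating signal: a* solves 76 = 109 − 9.4·a*, so a* = (109 − 76)/9.4 ≈ 3.5106.
High-quality type's separating payoff: 109 − 6.3 × a* = 109 − 6.3 × (109 − 76)/9.4 = 109 − 207.9/9.4 ≈ 86.8830.
Pooling payoff: 0.44 × 109 + 0.56 × 76 = 90.52.
Difference: 86.8830 − 90.52 = -3.637, i.e. -3.64 to two decimal places.
The high-quality type would prefer the pooling outcome.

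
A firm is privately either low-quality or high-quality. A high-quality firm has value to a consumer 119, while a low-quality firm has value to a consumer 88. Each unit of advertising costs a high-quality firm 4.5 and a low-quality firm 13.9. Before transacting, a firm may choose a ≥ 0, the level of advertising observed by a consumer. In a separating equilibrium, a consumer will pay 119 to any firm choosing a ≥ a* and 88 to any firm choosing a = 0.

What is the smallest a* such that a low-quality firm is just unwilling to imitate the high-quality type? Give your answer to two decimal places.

A low-quality firm choosing a = 0 receives 88.
Imitating at a* instead would pay 119 at cost 13.9·a*, netting 119 − 13.9·a*.
Indifference: 88 = 119 − 13.9·a*, so a* = (119 − 88) / 13.9 ≈ 2.23.
At a* the low-quality type's incentive constraint just binds; the high-quality type strictly prefers a* since its per-unit cost is lower.

2.23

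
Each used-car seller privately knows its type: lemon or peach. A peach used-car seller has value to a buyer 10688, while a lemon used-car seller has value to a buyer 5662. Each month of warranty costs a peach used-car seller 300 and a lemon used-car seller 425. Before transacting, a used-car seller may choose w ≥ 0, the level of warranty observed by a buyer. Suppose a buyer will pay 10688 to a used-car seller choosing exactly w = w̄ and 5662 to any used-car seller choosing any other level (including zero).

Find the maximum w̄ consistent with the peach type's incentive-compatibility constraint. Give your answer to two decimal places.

Choosing w̄ yields the peach type 10688 − 300·w̄; choosing zero yields 5662.
The peach type is indifferent at 10688 − 300·w̄ = 5662, i.e. w̄ = (10688 − 5662) / 300 ≈ 16.75.
For any w̄ above 16.75 the peach type would rather pool at zero, so separation collapses.

16.75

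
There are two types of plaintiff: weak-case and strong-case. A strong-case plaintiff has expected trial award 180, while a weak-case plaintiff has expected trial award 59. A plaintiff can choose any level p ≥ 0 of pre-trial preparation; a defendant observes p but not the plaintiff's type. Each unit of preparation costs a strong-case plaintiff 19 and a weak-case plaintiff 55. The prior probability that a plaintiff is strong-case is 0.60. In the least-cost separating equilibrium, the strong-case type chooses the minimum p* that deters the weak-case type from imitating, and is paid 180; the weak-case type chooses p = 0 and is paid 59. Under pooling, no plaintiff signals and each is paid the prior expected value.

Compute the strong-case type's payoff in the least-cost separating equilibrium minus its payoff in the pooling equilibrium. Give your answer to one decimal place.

6.6

Least-cost separating signal: p* solves 59 = 180 − 55·p*, so p* = (180 − 59)/55 = 2.2.
Strong-case type's separating payoff: 180 − 19 × p* = 180 − 19 × (180 − 59)/55 = 180 − 2299/55 = 138.2.
Pooling payoff: 0.60 × 180 + 0.40 × 59 = 131.6.
Difference: 138.2 − 131.6 = 6.6.
The strong-case type prefers to separate.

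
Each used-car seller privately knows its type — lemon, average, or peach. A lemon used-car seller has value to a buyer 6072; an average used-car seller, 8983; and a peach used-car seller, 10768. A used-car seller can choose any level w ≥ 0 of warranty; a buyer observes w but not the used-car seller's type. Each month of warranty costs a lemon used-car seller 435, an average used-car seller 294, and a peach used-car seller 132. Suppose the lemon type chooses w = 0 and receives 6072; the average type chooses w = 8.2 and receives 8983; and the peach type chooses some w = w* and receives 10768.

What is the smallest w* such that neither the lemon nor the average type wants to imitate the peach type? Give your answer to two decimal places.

Lemon type (on-path payoff 6072) won't mimic when 6072 ≥ 10768 − 435·w*, i.e. w* ≥ 10.80.
Average type (on-path payoff 8983 − 294×8.2 = 6572.2) won't mimic when 6572.2 ≥ 10768 − 294·w*, i.e. w* ≥ 14.27.
Both must hold, so w* = max(10.80, 14.27) = 14.27. The average type's constraint binds.

14.27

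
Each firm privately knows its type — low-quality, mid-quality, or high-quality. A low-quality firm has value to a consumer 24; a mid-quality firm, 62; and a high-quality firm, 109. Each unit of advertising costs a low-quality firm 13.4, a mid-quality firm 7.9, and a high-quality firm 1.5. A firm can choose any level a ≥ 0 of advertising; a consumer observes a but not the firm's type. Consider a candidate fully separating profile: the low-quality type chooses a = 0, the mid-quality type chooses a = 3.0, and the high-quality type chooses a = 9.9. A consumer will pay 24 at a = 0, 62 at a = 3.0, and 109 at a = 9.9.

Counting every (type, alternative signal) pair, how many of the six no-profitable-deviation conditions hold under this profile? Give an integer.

High-quality (own payoff 109 − 1.5×9.9 = 94.15): to a=0 gives 24 → no gain ✓; to a=3.0 gives 62 − 1.5×3.0 = 57.5 → no gain ✓.
Mid-quality (own payoff 62 − 7.9×3.0 = 38.3): to a=0 gives 24 → no gain ✓; to a=9.9 gives 109 − 7.9×9.9 = 30.79 → no gain ✓.
Low-quality (own payoff 24): to a=3.0 gives 62 − 13.4×3.0 = 21.8 → no gain ✓; to a=9.9 gives 109 − 13.4×9.9 = -23.66 → no gain ✓.
6 of the 6 constraints hold; this profile is a separating equilibrium.

6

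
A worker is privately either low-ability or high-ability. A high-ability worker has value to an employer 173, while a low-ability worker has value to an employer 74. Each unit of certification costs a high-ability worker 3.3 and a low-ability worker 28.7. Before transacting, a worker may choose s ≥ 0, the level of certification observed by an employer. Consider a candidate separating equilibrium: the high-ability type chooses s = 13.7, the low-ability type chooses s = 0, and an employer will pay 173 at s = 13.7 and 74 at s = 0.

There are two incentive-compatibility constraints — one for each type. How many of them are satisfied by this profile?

2

High-ability type: signal → 173 − 3.3 × 13.7 = 127.79; deviate to 0 → 74. IC holds (127.79 ≥ 74).
Low-ability type: stay at 0 → 74; mimic → 173 − 28.7 × 13.7 = -220.19. IC holds (74 ≥ -220.19).
2 of 2 constraints hold, so this is a separating equilibrium.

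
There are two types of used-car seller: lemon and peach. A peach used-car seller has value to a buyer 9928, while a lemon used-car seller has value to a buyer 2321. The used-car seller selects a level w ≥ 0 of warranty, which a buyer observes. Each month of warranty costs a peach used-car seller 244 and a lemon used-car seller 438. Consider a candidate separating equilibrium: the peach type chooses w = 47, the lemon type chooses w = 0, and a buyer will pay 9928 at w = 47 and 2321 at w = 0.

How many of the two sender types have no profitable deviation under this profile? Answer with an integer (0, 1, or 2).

1

Lemon type: stay at 0 → 2321; mimic → 9928 − 438 × 47 = -10658. IC holds (2321 ≥ -10658).
Peach type: signal → 9928 − 244 × 47 = -1540; deviate to 0 → 2321. IC fails (-1540 < 2321).
1 of 2 constraints hold, so this profile is not an equilibrium.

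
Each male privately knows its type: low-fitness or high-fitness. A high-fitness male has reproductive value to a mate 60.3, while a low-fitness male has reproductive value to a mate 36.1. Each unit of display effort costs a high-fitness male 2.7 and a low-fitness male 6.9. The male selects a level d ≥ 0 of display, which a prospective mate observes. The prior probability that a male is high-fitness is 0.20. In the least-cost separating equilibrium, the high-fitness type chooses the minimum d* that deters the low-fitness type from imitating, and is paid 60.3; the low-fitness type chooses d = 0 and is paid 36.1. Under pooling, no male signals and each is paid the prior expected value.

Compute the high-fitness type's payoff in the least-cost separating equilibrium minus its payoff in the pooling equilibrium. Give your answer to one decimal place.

9.9

Least-cost separating signal: d* solves 36.1 = 60.3 − 6.9·d*, so d* = (60.3 − 36.1)/6.9 ≈ 3.5072.
High-fitness type's separating payoff: 60.3 − 2.7 × d* = 60.3 − 2.7 × (60.3 − 36.1)/6.9 = 60.3 − 65.34/6.9 ≈ 50.830.
Pooling payoff: 0.20 × 60.3 + 0.80 × 36.1 = 40.94.
Difference: 50.830 − 40.94 = 9.89, i.e. 9.9 to one decimal place.
The high-fitness type prefers to separate.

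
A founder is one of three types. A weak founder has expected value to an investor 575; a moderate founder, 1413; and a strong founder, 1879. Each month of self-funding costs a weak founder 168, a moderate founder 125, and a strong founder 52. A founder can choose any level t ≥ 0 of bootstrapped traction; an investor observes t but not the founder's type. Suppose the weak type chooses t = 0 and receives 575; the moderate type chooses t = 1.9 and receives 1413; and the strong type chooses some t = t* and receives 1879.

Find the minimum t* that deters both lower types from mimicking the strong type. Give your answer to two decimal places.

7.76

Weak type (on-path payoff 575) won't mimic when 575 ≥ 1879 − 168·t*, i.e. t* ≥ 7.76.
Moderate type (on-path payoff 1413 − 125×1.9 = 1175.5) won't mimic when 1175.5 ≥ 1879 − 125·t*, i.e. t* ≥ 5.63.
Both must hold, so t* = max(7.76, 5.63) = 7.76. The weak type's constraint binds.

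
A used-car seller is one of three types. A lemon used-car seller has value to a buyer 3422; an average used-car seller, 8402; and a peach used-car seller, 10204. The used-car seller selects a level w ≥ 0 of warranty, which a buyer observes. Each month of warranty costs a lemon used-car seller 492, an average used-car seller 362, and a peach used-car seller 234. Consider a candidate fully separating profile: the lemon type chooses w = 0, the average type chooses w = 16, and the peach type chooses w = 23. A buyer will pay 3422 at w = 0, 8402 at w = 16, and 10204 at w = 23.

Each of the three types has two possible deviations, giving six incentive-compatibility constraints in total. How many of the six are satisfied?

Lemon (own payoff 3422): to w=16 gives 8402 − 492×16 = 530 → no gain ✓; to w=23 gives 10204 − 492×23 = -1112 → no gain ✓.
Average (own payoff 8402 − 362×16 = 2610): to w=0 gives 3422 → profitable ✗; to w=23 gives 10204 − 362×23 = 1878 → no gain ✓.
Peach (own payoff 10204 − 234×23 = 4822): to w=0 gives 3422 → no gain ✓; to w=16 gives 8402 − 234×16 = 4658 → no gain ✓.
5 of the 6 constraints hold; not an equilibrium.

5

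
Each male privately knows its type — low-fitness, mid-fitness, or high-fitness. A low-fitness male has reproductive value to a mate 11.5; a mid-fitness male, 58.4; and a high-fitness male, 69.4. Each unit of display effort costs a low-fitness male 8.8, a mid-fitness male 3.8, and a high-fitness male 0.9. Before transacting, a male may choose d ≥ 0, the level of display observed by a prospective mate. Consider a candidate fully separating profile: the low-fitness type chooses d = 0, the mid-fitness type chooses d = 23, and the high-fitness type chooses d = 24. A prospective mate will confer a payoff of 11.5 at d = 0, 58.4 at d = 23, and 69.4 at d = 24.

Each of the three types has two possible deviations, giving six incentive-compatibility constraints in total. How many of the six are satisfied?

4

Low-fitness (own payoff 11.5): to d=23 gives 58.4 − 8.8×23 = -144 → no gain ✓; to d=24 gives 69.4 − 8.8×24 = -141.8 → no gain ✓.
High-fitness (own payoff 69.4 − 0.9×24 = 47.8): to d=0 gives 11.5 → no gain ✓; to d=23 gives 58.4 − 0.9×23 = 37.7 → no gain ✓.
Mid-fitness (own payoff 58.4 − 3.8×23 = -29): to d=0 gives 11.5 → profitable ✗; to d=24 gives 69.4 − 3.8×24 = -21.8 → profitable ✗.
4 of the 6 constraints hold; not an equilibrium.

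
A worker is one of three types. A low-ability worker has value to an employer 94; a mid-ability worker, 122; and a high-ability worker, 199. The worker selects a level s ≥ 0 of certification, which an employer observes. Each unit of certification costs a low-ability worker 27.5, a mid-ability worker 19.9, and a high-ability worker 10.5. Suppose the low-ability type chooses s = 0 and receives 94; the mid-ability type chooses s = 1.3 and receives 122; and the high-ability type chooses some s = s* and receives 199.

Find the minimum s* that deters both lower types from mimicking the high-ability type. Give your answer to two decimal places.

Low-ability type (on-path payoff 94) won't mimic when 94 ≥ 199 − 27.5·s*, i.e. s* ≥ 3.82.
Mid-ability type (on-path payoff 122 − 19.9×1.3 = 96.13) won't mimic when 96.13 ≥ 199 − 19.9·s*, i.e. s* ≥ 5.17.
Both must hold, so s* = max(3.82, 5.17) = 5.17. The mid-ability type's constraint binds.

5.17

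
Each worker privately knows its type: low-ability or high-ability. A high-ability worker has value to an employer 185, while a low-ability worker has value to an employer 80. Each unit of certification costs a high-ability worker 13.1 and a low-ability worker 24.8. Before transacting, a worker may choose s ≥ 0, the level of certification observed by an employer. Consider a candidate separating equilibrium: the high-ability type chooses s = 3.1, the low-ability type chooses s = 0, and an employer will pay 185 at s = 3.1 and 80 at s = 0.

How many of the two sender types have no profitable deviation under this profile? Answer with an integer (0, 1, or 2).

Low-ability type: stay at 0 → 80; mimic → 185 − 24.8 × 3.1 = 108.12. IC fails (80 < 108.12).
High-ability type: signal → 185 − 13.1 × 3.1 = 144.39; deviate to 0 → 80. IC holds (144.39 ≥ 80).
1 of 2 constraints hold, so this profile is not an equilibrium.

1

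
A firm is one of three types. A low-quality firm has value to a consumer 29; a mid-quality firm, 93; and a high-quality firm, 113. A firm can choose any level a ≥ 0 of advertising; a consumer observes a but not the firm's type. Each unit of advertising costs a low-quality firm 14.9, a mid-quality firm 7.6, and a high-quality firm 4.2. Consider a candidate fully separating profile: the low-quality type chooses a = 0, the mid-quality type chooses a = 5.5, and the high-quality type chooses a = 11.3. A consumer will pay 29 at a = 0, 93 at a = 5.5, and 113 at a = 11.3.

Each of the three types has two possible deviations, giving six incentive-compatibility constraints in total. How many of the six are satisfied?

5

Mid-quality (own payoff 93 − 7.6×5.5 = 51.2): to a=0 gives 29 → no gain ✓; to a=11.3 gives 113 − 7.6×11.3 = 27.12 → no gain ✓.
Low-quality (own payoff 29): to a=5.5 gives 93 − 14.9×5.5 = 11.05 → no gain ✓; to a=11.3 gives 113 − 14.9×11.3 = -55.37 → no gain ✓.
High-quality (own payoff 113 − 4.2×11.3 = 65.54): to a=0 gives 29 → no gain ✓; to a=5.5 gives 93 − 4.2×5.5 = 69.9 → profitable ✗.
5 of the 6 constraints hold; not an equilibrium.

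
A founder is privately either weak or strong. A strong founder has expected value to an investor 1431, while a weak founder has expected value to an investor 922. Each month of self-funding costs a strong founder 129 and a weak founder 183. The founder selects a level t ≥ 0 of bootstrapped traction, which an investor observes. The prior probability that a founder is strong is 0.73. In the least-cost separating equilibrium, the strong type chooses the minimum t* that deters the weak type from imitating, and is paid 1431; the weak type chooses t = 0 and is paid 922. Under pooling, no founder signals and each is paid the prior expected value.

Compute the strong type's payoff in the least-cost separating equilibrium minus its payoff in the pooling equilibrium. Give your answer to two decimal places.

Least-cost separating signal: t* solves 922 = 1431 − 183·t*, so t* = (1431 − 922)/183 ≈ 2.7814.
Strong type's separating payoff: 1431 − 129 × t* = 1431 − 129 × (1431 − 922)/183 = 1431 − 65661/183 ≈ 1072.1967.
Pooling payoff: 0.73 × 1431 + 0.27 × 922 = 1293.57.
Difference: 1072.1967 − 1293.57 = -221.3733, i.e. -221.37 to two decimal places.
The strong type would prefer the pooling outcome.

-221.37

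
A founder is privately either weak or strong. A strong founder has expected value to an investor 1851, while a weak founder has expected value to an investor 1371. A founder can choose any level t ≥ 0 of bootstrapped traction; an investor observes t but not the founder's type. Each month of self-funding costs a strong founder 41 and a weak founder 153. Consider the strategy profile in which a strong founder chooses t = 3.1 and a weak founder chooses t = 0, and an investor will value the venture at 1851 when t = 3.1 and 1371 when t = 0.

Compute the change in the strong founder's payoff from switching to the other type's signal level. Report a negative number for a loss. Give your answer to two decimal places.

Playing t = 3.1 the strong founder receives 1851 − 41 × 3.1 = 1723.9.
Deviating to t = 0 yields 1371 instead.
Gain from deviating: 1371 − 1723.9 = -352.90.
The gain is negative, so the strong type's incentive-compatibility constraint is satisfied.

-352.90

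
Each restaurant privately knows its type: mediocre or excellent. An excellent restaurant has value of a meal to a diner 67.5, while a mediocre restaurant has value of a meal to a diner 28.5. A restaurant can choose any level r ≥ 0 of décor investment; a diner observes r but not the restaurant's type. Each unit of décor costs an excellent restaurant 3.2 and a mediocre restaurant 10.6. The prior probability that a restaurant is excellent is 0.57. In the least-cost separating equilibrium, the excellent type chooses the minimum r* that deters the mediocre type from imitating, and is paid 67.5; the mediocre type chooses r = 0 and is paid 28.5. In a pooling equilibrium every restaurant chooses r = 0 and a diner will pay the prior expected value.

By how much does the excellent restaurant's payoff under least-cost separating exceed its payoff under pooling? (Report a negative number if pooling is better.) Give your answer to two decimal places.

Least-cost separating signal: r* solves 28.5 = 67.5 − 10.6·r*, so r* = (67.5 − 28.5)/10.6 ≈ 3.6792.
Excellent type's separating payoff: 67.5 − 3.2 × r* = 67.5 − 3.2 × (67.5 − 28.5)/10.6 = 67.5 − 124.8/10.6 ≈ 55.7264.
Pooling payoff: 0.57 × 67.5 + 0.43 × 28.5 = 50.73.
Difference: 55.7264 − 50.73 = 4.9964, i.e. 5.00 to two decimal places.
The excellent type prefers to separate.

5.00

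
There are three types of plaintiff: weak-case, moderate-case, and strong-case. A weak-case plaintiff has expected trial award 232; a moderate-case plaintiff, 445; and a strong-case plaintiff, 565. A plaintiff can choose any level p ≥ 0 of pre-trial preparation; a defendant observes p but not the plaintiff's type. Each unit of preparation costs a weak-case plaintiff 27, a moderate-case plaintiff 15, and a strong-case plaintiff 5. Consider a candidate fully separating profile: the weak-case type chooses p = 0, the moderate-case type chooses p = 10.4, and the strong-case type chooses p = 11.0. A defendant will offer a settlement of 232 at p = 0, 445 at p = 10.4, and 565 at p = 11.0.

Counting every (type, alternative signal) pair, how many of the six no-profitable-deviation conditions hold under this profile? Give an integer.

Moderate-case (own payoff 445 − 15×10.4 = 289): to p=0 gives 232 → no gain ✓; to p=11.0 gives 565 − 15×11.0 = 400 → profitable ✗.
Strong-case (own payoff 565 − 5×11.0 = 510): to p=0 gives 232 → no gain ✓; to p=10.4 gives 445 − 5×10.4 = 393 → no gain ✓.
Weak-case (own payoff 232): to p=10.4 gives 445 − 27×10.4 = 164.2 → no gain ✓; to p=11.0 gives 565 − 27×11.0 = 268 → profitable ✗.
4 of the 6 constraints hold; not an equilibrium.

4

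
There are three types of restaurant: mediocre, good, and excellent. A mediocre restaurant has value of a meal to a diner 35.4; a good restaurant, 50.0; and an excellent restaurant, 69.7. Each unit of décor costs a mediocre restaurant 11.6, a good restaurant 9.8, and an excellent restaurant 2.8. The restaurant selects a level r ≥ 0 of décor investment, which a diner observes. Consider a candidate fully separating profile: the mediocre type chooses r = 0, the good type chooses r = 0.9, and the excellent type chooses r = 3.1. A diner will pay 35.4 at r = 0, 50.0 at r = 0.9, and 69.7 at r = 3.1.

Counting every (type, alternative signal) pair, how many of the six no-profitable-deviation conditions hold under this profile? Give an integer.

Excellent (own payoff 69.7 − 2.8×3.1 = 61.02): to r=0 gives 35.4 → no gain ✓; to r=0.9 gives 50.0 − 2.8×0.9 = 47.48 → no gain ✓.
Mediocre (own payoff 35.4): to r=0.9 gives 50.0 − 11.6×0.9 = 39.56 → profitable ✗; to r=3.1 gives 69.7 − 11.6×3.1 = 33.74 → no gain ✓.
Good (own payoff 50.0 − 9.8×0.9 = 41.18): to r=0 gives 35.4 → no gain ✓; to r=3.1 gives 69.7 − 9.8×3.1 = 39.32 → no gain ✓.
5 of the 6 constraints hold; not an equilibrium.

5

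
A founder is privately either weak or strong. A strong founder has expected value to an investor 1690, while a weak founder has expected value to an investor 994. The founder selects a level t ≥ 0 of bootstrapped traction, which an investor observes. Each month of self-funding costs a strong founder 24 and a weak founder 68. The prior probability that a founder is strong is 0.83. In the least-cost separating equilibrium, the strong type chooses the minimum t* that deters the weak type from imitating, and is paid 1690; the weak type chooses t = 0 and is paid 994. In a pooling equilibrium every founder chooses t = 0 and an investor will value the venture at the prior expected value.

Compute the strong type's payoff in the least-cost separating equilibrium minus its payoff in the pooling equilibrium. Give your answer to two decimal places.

Least-cost separating signal: t* solves 994 = 1690 − 68·t*, so t* = (1690 − 994)/68 ≈ 10.2353.
Strong type's separating payoff: 1690 − 24 × t* = 1690 − 24 × (1690 − 994)/68 = 1690 − 16704/68 ≈ 1444.3529.
Pooling payoff: 0.83 × 1690 + 0.17 × 994 = 1571.68.
Difference: 1444.3529 − 1571.68 = -127.3271, i.e. -127.33 to two decimal places.
The strong type would prefer the pooling outcome.

-127.33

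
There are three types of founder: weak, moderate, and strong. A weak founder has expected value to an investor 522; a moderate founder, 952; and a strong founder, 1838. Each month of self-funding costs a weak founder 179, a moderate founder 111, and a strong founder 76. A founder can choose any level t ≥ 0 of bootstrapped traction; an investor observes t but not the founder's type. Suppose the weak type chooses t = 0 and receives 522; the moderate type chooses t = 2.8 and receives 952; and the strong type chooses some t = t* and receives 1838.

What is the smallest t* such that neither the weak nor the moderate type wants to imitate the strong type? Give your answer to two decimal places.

10.78

Moderate type (on-path payoff 952 − 111×2.8 = 641.2) won't mimic when 641.2 ≥ 1838 − 111·t*, i.e. t* ≥ 10.78.
Weak type (on-path payoff 522) won't mimic when 522 ≥ 1838 − 179·t*, i.e. t* ≥ 7.35.
Both must hold, so t* = max(7.35, 10.78) = 10.78. The moderate type's constraint binds.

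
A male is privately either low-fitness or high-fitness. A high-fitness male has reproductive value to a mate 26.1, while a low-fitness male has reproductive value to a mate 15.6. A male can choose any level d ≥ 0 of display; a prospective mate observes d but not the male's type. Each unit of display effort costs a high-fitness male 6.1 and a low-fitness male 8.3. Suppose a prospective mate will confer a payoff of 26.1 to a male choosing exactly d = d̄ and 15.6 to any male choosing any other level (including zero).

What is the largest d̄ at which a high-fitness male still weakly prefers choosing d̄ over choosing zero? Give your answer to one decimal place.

1.7

Choosing d̄ yields the high-fitness type 26.1 − 6.1·d̄; choosing zero yields 15.6.
The high-fitness type is indifferent at 26.1 − 6.1·d̄ = 15.6, i.e. d̄ = (26.1 − 15.6) / 6.1 ≈ 1.7.
For any d̄ above 1.7 the high-fitness type would rather pool at zero, so separation collapses.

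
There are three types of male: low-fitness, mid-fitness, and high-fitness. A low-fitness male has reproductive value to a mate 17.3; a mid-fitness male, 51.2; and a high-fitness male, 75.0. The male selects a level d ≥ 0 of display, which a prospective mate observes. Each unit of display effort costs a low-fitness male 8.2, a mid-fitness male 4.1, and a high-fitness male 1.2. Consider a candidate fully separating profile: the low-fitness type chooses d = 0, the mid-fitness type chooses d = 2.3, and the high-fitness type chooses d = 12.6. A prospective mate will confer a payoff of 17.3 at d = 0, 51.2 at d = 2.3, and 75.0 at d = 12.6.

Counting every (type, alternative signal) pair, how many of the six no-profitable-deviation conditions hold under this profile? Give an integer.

5

Mid-fitness (own payoff 51.2 − 4.1×2.3 = 41.77): to d=0 gives 17.3 → no gain ✓; to d=12.6 gives 75.0 − 4.1×12.6 = 23.34 → no gain ✓.
High-fitness (own payoff 75.0 − 1.2×12.6 = 59.88): to d=0 gives 17.3 → no gain ✓; to d=2.3 gives 51.2 − 1.2×2.3 = 48.44 → no gain ✓.
Low-fitness (own payoff 17.3): to d=2.3 gives 51.2 − 8.2×2.3 = 32.34 → profitable ✗; to d=12.6 gives 75.0 − 8.2×12.6 = -28.32 → no gain ✓.
5 of the 6 constraints hold; not an equilibrium.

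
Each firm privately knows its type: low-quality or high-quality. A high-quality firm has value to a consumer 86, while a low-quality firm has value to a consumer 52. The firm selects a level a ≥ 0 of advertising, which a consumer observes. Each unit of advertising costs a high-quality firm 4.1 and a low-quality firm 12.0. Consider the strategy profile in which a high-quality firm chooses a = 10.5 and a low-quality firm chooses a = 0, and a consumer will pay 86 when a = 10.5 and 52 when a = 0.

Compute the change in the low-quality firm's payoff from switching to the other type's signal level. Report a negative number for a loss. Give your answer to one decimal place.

Playing a = 0 the low-quality firm receives 52.
Deviating to a = 10.5 brings payment 86 at cost 12.0 × 10.5 = 126, netting -40.
Gain from deviating: -40 − 52 = -92.0.
The gain is negative, so the low-quality type's incentive-compatibility constraint is satisfied.

-92.0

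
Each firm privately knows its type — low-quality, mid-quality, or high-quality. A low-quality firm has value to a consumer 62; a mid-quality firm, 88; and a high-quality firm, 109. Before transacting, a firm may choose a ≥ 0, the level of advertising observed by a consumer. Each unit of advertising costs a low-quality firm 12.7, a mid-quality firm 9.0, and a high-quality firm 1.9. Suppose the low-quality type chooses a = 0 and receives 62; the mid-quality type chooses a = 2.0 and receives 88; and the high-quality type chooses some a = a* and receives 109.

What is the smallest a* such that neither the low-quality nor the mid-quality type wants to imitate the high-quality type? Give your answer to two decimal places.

Low-quality type (on-path payoff 62) won't mimic when 62 ≥ 109 − 12.7·a*, i.e. a* ≥ 3.70.
Mid-quality type (on-path payoff 88 − 9.0×2.0 = 70) won't mimic when 70 ≥ 109 − 9.0·a*, i.e. a* ≥ 4.33.
Both must hold, so a* = max(3.70, 4.33) = 4.33. The mid-quality type's constraint binds.

4.33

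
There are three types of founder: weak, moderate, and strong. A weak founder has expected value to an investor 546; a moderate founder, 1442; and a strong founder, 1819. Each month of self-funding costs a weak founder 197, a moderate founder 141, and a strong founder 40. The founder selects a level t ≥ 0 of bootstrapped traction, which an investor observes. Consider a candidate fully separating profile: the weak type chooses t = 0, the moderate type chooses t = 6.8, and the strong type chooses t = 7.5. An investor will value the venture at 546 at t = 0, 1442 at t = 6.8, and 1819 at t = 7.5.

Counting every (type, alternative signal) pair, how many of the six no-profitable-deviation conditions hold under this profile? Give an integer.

4

Moderate (own payoff 1442 − 141×6.8 = 483.2): to t=0 gives 546 → profitable ✗; to t=7.5 gives 1819 − 141×7.5 = 761.5 → profitable ✗.
Strong (own payoff 1819 − 40×7.5 = 1519): to t=0 gives 546 → no gain ✓; to t=6.8 gives 1442 − 40×6.8 = 1170 → no gain ✓.
Weak (own payoff 546): to t=6.8 gives 1442 − 197×6.8 = 102.4 → no gain ✓; to t=7.5 gives 1819 − 197×7.5 = 341.5 → no gain ✓.
4 of the 6 constraints hold; not an equilibrium.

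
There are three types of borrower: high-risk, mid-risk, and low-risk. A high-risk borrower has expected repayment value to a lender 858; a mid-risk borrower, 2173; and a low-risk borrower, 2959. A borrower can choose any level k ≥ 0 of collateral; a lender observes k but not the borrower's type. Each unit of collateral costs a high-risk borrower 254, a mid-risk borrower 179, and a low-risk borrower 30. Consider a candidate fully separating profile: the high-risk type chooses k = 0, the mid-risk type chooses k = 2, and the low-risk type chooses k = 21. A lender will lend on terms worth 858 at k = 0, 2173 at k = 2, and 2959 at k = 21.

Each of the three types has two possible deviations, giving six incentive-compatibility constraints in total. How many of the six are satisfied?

Mid-risk (own payoff 2173 − 179×2 = 1815): to k=0 gives 858 → no gain ✓; to k=21 gives 2959 − 179×21 = -800 → no gain ✓.
Low-risk (own payoff 2959 − 30×21 = 2329): to k=0 gives 858 → no gain ✓; to k=2 gives 2173 − 30×2 = 2113 → no gain ✓.
High-risk (own payoff 858): to k=2 gives 2173 − 254×2 = 1665 → profitable ✗; to k=21 gives 2959 − 254×21 = -2375 → no gain ✓.
5 of the 6 constraints hold; not an equilibrium.

5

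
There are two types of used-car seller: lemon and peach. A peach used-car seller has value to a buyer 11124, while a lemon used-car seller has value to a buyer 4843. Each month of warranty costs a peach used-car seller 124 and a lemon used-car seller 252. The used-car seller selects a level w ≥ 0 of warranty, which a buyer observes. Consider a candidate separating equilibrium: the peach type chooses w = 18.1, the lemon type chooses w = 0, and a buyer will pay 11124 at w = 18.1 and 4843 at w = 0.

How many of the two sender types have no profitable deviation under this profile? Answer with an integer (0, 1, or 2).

Lemon type: stay at 0 → 4843; mimic → 11124 − 252 × 18.1 = 6562.8. IC fails (4843 < 6562.8).
Peach type: signal → 11124 − 124 × 18.1 = 8879.6; deviate to 0 → 4843. IC holds (8879.6 ≥ 4843).
1 of 2 constraints hold, so this profile is not an equilibrium.

1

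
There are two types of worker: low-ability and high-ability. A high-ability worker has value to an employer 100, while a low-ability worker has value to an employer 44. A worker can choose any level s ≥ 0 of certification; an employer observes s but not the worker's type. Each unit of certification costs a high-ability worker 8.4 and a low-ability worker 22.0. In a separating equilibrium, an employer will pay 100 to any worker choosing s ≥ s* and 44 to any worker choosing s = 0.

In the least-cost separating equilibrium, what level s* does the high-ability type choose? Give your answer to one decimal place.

A low-ability worker choosing s = 0 receives 44.
Imitating at s* instead would pay 100 at cost 22.0·s*, netting 100 − 22.0·s*.
Indifference: 44 = 100 − 22.0·s*, so s* = (100 − 44) / 22.0 ≈ 2.5.
This is the low-ability type's binding incentive-compatibility constraint; any s ≥ 2.5 sustains separation on that side.

2.5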